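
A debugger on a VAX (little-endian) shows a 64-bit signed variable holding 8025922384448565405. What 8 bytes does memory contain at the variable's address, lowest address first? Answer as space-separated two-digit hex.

9D B0 E9 AF E2 CD 61 6F

8025922384448565405 in hexadecimal, padded to 64 bits, is 0x6F61CDE2AFE9B09D.
Split into bytes (most-significant first): 6F 61 CD E2 AF E9 B0 9D.
Little-endian: lowest address holds the least-significant byte.
So at ascending addresses the bytes are 9D B0 E9 AF E2 CD 61 6F.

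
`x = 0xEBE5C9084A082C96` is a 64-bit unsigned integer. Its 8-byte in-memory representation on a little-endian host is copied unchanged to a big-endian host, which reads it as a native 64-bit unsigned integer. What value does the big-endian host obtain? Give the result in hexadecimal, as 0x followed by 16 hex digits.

0x962C084A08C9E5EB

Stored little-endian, the bytes at ascending addresses are 96 2C 08 4A 08 C9 E5 EB.
Read back as big-endian, the last byte is least significant, giving 0x962C084A08C9E5EB.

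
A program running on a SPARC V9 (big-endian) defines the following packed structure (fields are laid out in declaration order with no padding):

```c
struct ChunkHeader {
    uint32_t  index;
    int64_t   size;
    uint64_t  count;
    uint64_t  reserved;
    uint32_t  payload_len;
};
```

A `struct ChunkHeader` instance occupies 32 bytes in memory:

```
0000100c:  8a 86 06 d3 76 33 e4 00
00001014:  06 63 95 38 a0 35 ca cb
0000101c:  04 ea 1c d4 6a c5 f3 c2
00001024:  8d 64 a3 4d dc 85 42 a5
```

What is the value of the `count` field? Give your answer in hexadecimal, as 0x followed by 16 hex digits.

`count` follows `index` (4 B), `size` (8 B), so it starts at offset 4 + 8 = 12 and occupies 8 bytes.
Bytes at offsets 12..19: A0 35 CA CB 04 EA 1C D4.
In big-endian order the high byte comes first in memory.
The bytes are already most-significant first: 0xA035CACB04EA1CD4.

0xA035CACB04EA1CD4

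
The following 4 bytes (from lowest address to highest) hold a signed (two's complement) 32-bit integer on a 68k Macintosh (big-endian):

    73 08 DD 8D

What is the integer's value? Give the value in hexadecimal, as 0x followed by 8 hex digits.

Big-endian: lowest address holds the most-significant byte.
The bytes are already most-significant first: 0x7308DD8D.

0x7308DD8D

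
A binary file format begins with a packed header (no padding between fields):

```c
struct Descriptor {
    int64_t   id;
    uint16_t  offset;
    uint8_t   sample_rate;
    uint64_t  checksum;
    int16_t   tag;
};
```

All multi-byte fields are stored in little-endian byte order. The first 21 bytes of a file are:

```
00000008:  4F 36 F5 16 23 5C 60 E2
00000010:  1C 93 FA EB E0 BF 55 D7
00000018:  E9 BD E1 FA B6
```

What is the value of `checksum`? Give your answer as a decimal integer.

`checksum` follows `id` (8 B), `offset` (2 B), `sample_rate` (1 B), so it starts at offset 8 + 2 + 1 = 11 and occupies 8 bytes.
Bytes at offsets 11..18: EB E0 BF 55 D7 E9 BD E1.
In little-endian order the low byte comes first in memory.
Reassemble most-significant byte first: E1 BD E9 D7 55 BF E0 EB → 0xE1BDE9D755BFE0EB.
0xE1BDE9D755BFE0EB = 16266414540197978347.

16266414540197978347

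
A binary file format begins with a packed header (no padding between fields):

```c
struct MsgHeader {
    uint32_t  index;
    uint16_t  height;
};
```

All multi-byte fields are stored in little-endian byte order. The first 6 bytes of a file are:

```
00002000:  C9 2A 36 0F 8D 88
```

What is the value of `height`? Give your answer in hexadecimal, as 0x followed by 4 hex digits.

`height` follows `index` (4 bytes), so it starts at byte offset 4 and occupies 2 bytes.
Bytes at offsets 4..5: 8D 88.
Little-endian: lowest address holds the least-significant byte.
Reassemble most-significant byte first: 88 8D → 0x888D.

0x888D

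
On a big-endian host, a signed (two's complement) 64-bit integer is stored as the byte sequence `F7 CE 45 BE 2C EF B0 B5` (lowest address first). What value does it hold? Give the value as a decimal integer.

Big-endian: lowest address holds the most-significant byte.
The bytes are already most-significant first: 0xF7CE45BE2CEFB0B5.
Top bit is set, so as a signed 64-bit value this is 0xF7CE45BE2CEFB0B5 − 2^64 = -590457818038947659.

-590457818038947659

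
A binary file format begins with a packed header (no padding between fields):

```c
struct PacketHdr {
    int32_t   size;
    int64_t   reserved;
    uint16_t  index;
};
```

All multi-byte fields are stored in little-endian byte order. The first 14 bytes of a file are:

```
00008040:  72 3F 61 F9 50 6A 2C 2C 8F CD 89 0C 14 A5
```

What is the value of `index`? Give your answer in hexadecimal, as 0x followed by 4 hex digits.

`index` follows `size` (4 B), `reserved` (8 B), so it starts at offset 4 + 8 = 12 and occupies 2 bytes.
Bytes at offsets 12..13: 14 A5.
In little-endian order the low byte comes first in memory.
Reassemble most-significant byte first: A5 14 → 0xA514.

0xA514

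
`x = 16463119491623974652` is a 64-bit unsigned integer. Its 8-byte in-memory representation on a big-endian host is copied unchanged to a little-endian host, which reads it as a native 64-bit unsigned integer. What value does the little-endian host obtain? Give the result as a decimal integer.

18191744005350324452

16463119491623974652 in 64-bit hexadecimal is 0xE478BFF3C90E76FC.
Stored big-endian, the bytes at ascending addresses are E4 78 BF F3 C9 0E 76 FC.
Read back as little-endian, the first byte is least significant, giving 0xFC760EC9F3BF78E4.
0xFC760EC9F3BF78E4 = 18191744005350324452.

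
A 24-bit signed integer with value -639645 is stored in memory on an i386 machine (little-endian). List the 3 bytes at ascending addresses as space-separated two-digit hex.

63 3D F6

Two's complement of -639645 in 24 bits: 639645 = 0x09C29D; invert → 0xF63D62; add 1 → 0xF63D63.
Split into bytes (most-significant first): F6 3D 63.
In little-endian order the low byte comes first in memory.
So at ascending addresses the bytes are 63 3D F6.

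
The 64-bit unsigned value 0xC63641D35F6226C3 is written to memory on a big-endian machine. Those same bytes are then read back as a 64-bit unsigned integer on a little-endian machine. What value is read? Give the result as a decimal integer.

14062035050216634054

Stored big-endian, the bytes at ascending addresses are C6 36 41 D3 5F 62 26 C3.
Read back as little-endian, the first byte is least significant, giving 0xC326625FD34136C6.
0xC326625FD34136C6 = 14062035050216634054.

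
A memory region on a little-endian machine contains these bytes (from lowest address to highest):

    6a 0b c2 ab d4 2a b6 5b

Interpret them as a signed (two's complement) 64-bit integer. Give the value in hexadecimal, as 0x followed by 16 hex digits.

Little-endian: lowest address holds the least-significant byte.
Reassemble most-significant byte first: 5B B6 2A D4 AB C2 0B 6A → 0x5BB62AD4ABC20B6A.

0x5BB62AD4ABC20B6A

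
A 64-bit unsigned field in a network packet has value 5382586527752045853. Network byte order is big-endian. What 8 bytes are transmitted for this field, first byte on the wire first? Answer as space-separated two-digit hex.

5382586527752045853 in hexadecimal, padded to 64 bits, is 0x4AB2C9EDC776C51D.
Split into bytes (most-significant first): 4A B2 C9 ED C7 76 C5 1D.
In big-endian order the high byte comes first in memory.
So the memory order matches the most-significant-first order: 4A B2 C9 ED C7 76 C5 1D.

4A B2 C9 ED C7 76 C5 1D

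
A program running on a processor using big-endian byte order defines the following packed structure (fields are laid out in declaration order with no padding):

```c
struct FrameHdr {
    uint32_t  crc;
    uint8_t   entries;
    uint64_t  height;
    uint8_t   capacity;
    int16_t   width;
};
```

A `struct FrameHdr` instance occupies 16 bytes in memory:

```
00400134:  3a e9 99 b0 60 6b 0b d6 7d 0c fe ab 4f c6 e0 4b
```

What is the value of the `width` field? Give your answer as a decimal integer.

-8117

`width` follows `crc` (4 B), `entries` (1 B), `height` (8 B), `capacity` (1 B), so it starts at offset 4 + 1 + 8 + 1 = 14 and occupies 2 bytes.
Bytes at offsets 14..15: E0 4B.
Big-endian stores the most-significant byte at the lowest address.
The bytes are already most-significant first: 0xE04B.
Top bit is set, so as a signed 16-bit value this is 0xE04B − 2^16 = -8117.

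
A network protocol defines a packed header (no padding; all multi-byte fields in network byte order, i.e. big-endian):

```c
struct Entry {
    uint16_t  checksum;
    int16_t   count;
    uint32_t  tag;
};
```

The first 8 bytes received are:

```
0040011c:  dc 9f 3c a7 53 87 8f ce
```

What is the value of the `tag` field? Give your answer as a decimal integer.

`tag` follows `checksum` (2 B), `count` (2 B), so it starts at offset 2 + 2 = 4 and occupies 4 bytes.
Bytes at offsets 4..7: 53 87 8F CE.
Big-endian: lowest address holds the most-significant byte.
The bytes are already most-significant first: 0x53878FCE.
0x53878FCE = 1401393102.

1401393102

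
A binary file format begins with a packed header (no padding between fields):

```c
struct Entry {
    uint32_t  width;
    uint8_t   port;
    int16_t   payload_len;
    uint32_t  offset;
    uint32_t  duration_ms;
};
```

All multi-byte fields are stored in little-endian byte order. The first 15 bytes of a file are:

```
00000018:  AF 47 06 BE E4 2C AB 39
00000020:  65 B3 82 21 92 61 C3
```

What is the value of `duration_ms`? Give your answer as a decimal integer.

`duration_ms` follows `width` (4 B), `port` (1 B), `payload_len` (2 B), `offset` (4 B), so it starts at offset 4 + 1 + 2 + 4 = 11 and occupies 4 bytes.
Bytes at offsets 11..14: 21 92 61 C3.
Little-endian stores the least-significant byte at the lowest address.
Reassemble most-significant byte first: C3 61 92 21 → 0xC3619221.
0xC3619221 = 3277951521.

3277951521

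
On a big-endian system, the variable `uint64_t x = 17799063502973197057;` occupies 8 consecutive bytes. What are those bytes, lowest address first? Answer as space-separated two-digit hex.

F7 02 F9 F3 D5 56 5B 01

17799063502973197057 in hexadecimal, padded to 64 bits, is 0xF702F9F3D5565B01.
Split into bytes (most-significant first): F7 02 F9 F3 D5 56 5B 01.
In big-endian order the high byte comes first in memory.
So the memory order matches the most-significant-first order: F7 02 F9 F3 D5 56 5B 01.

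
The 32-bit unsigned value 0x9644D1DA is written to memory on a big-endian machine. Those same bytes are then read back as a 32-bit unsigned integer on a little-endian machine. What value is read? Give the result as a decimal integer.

3671147670

Stored big-endian, the bytes at ascending addresses are 96 44 D1 DA.
Read back as little-endian, the first byte is least significant, giving 0xDAD14496.
0xDAD14496 = 3671147670.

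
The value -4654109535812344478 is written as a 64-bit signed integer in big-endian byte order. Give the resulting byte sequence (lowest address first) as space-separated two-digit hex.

Two's complement of -4654109535812344478 in 64 bits: 4654109535812344478 = 0x4096B7F6DBDA5A9E; invert → 0xBF6948092425A561; add 1 → 0xBF6948092425A562.
Split into bytes (most-significant first): BF 69 48 09 24 25 A5 62.
Big-endian: lowest address holds the most-significant byte.
So the memory order matches the most-significant-first order: BF 69 48 09 24 25 A5 62.

BF 69 48 09 24 25 A5 62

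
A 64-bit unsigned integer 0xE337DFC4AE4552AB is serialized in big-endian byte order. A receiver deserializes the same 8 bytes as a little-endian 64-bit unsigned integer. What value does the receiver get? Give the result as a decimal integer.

Stored big-endian, the bytes at ascending addresses are E3 37 DF C4 AE 45 52 AB.
Read back as little-endian, the first byte is least significant, giving 0xAB5245AEC4DF37E3.
0xAB5245AEC4DF37E3 = 12345006145505540067.

12345006145505540067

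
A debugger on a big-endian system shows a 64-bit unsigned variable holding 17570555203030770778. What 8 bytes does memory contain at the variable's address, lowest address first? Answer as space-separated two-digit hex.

17570555203030770778 in hexadecimal, padded to 64 bits, is 0xF3D726DD470A645A.
Split into bytes (most-significant first): F3 D7 26 DD 47 0A 64 5A.
Big-endian: lowest address holds the most-significant byte.
So the memory order matches the most-significant-first order: F3 D7 26 DD 47 0A 64 5A.

F3 D7 26 DD 47 0A 64 5A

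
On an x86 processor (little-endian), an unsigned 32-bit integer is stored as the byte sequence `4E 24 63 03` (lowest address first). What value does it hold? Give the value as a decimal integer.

56829006

Little-endian: lowest address holds the least-significant byte.
Reassemble most-significant byte first: 03 63 24 4E → 0x0363244E.
0x0363244E = 56829006.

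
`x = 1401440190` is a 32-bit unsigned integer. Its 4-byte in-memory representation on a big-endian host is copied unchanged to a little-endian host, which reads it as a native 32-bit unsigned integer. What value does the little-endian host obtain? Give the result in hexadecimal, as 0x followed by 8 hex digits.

0xBE478853

1401440190 in 32-bit hexadecimal is 0x538847BE.
Stored big-endian, the bytes at ascending addresses are 53 88 47 BE.
Read back as little-endian, the first byte is least significant, giving 0xBE478853.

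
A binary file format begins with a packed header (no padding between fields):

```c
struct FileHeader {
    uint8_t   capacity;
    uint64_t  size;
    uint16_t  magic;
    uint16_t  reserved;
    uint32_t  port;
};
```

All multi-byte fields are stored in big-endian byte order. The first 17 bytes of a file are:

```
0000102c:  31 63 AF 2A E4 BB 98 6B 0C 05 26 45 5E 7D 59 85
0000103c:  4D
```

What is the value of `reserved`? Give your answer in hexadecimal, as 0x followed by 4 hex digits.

0x455E

`reserved` follows `capacity` (1 B), `size` (8 B), `magic` (2 B), so it starts at offset 1 + 8 + 2 = 11 and occupies 2 bytes.
Bytes at offsets 11..12: 45 5E.
Big-endian: lowest address holds the most-significant byte.
The bytes are already most-significant first: 0x455E.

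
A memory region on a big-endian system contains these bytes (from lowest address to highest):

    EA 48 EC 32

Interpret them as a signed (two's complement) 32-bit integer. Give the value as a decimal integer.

-364319694

Big-endian: lowest address holds the most-significant byte.
The bytes are already most-significant first: 0xEA48EC32.
Top bit is set, so as a signed 32-bit value this is 0xEA48EC32 − 2^32 = -364319694.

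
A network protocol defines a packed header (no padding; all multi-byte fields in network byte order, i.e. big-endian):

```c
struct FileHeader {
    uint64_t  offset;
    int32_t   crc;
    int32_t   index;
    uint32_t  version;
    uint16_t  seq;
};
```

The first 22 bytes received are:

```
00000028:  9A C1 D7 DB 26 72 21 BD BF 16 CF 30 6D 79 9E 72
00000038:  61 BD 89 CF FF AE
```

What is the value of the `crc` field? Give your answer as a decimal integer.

-1089024208

`crc` follows `offset` (8 bytes), so it starts at byte offset 8 and occupies 4 bytes.
Bytes at offsets 8..11: BF 16 CF 30.
Big-endian stores the most-significant byte at the lowest address.
The bytes are already most-significant first: 0xBF16CF30.
Top bit is set, so as a signed 32-bit value this is 0xBF16CF30 − 2^32 = -1089024208.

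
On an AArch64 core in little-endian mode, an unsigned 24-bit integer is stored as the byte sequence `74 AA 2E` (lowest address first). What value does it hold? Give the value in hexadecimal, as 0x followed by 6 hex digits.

Little-endian stores the least-significant byte at the lowest address.
Reassemble most-significant byte first: 2E AA 74 → 0x2EAA74.

0x2EAA74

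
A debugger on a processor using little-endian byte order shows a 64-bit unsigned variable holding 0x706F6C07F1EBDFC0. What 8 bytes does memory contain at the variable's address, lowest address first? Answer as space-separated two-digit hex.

Split into bytes (most-significant first): 70 6F 6C 07 F1 EB DF C0.
Little-endian: lowest address holds the least-significant byte.
So at ascending addresses the bytes are C0 DF EB F1 07 6C 6F 70.

C0 DF EB F1 07 6C 6F 70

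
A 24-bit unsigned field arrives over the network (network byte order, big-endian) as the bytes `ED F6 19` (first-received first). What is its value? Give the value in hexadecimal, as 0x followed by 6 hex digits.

Big-endian stores the most-significant byte at the lowest address.
The bytes are already most-significant first: 0xEDF619.

0xEDF619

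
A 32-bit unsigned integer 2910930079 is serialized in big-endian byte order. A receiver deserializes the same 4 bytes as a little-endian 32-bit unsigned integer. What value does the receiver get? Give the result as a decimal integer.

2910930079 in 32-bit hexadecimal is 0xAD81449F.
Stored big-endian, the bytes at ascending addresses are AD 81 44 9F.
Read back as little-endian, the first byte is least significant, giving 0x9F4481AD.
0x9F4481AD = 2672066989.

2672066989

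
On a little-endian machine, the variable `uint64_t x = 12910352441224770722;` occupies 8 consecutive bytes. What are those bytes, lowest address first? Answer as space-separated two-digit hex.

A2 B4 4C B0 24 C9 2A B3

12910352441224770722 in hexadecimal, padded to 64 bits, is 0xB32AC924B04CB4A2.
Split into bytes (most-significant first): B3 2A C9 24 B0 4C B4 A2.
In little-endian order the low byte comes first in memory.
So at ascending addresses the bytes are A2 B4 4C B0 24 C9 2A B3.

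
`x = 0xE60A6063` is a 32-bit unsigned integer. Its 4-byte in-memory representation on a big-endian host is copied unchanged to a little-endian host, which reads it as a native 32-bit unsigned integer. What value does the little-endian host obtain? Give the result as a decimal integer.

Stored big-endian, the bytes at ascending addresses are E6 0A 60 63.
Read back as little-endian, the first byte is least significant, giving 0x63600AE6.
0x63600AE6 = 1667238630.

1667238630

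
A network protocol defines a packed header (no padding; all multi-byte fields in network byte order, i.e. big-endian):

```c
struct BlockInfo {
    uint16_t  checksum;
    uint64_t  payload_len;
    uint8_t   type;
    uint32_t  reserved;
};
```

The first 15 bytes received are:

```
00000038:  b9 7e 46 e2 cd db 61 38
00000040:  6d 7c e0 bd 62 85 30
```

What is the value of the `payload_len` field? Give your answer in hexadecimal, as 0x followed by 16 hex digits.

`payload_len` follows `checksum` (2 bytes), so it starts at byte offset 2 and occupies 8 bytes.
Bytes at offsets 2..9: 46 E2 CD DB 61 38 6D 7C.
Big-endian: lowest address holds the most-significant byte.
The bytes are already most-significant first: 0x46E2CDDB61386D7C.

0x46E2CDDB61386D7C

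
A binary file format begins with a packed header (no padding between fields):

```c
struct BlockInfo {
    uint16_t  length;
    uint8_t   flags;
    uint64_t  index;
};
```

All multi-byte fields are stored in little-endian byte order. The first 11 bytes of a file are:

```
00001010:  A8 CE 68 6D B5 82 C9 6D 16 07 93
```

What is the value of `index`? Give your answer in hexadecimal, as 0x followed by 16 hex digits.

`index` follows `length` (2 B), `flags` (1 B), so it starts at offset 2 + 1 = 3 and occupies 8 bytes.
Bytes at offsets 3..10: 6D B5 82 C9 6D 16 07 93.
In little-endian order the low byte comes first in memory.
Reassemble most-significant byte first: 93 07 16 6D C9 82 B5 6D → 0x9307166DC982B56D.

0x9307166DC982B56D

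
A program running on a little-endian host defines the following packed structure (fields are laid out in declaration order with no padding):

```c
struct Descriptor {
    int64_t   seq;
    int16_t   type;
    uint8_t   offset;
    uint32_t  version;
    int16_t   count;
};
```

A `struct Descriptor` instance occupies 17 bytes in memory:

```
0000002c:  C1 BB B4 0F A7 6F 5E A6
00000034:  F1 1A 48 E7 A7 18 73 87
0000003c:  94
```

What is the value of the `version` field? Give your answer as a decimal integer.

`version` follows `seq` (8 B), `type` (2 B), `offset` (1 B), so it starts at offset 8 + 2 + 1 = 11 and occupies 4 bytes.
Bytes at offsets 11..14: E7 A7 18 73.
Little-endian: lowest address holds the least-significant byte.
Reassemble most-significant byte first: 73 18 A7 E7 → 0x7318A7E7.
0x7318A7E7 = 1930995687.

1930995687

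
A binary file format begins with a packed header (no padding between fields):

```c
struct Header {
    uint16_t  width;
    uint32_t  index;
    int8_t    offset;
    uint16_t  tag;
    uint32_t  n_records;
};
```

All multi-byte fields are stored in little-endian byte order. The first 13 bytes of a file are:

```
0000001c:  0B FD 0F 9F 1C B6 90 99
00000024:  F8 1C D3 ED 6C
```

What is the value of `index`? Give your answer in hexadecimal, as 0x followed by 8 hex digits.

`index` follows `width` (2 bytes), so it starts at byte offset 2 and occupies 4 bytes.
Bytes at offsets 2..5: 0F 9F 1C B6.
Little-endian: lowest address holds the least-significant byte.
Reassemble most-significant byte first: B6 1C 9F 0F → 0xB61C9F0F.

0xB61C9F0F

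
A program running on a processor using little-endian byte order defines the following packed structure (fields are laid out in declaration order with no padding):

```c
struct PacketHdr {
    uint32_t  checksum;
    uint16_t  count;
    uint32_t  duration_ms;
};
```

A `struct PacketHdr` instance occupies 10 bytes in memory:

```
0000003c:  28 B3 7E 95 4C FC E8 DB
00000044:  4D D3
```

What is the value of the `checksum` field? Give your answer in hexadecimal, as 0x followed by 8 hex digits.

`checksum` is the first field, at byte offset 0, occupying 4 bytes.
Bytes at offsets 0..3: 28 B3 7E 95.
Little-endian stores the least-significant byte at the lowest address.
Reassemble most-significant byte first: 95 7E B3 28 → 0x957EB328.

0x957EB328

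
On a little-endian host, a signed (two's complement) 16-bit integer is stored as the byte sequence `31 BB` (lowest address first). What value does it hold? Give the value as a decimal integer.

Little-endian: lowest address holds the least-significant byte.
Reassemble most-significant byte first: BB 31 → 0xBB31.
Top bit is set, so as a signed 16-bit value this is 0xBB31 − 2^16 = -17615.

-17615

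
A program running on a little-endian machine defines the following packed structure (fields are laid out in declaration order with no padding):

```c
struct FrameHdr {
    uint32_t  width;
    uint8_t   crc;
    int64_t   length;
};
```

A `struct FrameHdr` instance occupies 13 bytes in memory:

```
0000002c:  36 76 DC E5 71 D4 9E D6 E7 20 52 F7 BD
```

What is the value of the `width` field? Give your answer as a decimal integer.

`width` is the first field, at byte offset 0, occupying 4 bytes.
Bytes at offsets 0..3: 36 76 DC E5.
Little-endian stores the least-significant byte at the lowest address.
Reassemble most-significant byte first: E5 DC 76 36 → 0xE5DC7636.
0xE5DC7636 = 3856430646.

3856430646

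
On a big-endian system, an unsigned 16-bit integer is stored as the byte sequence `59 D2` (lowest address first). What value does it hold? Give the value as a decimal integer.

22994

In big-endian order the high byte comes first in memory.
The bytes are already most-significant first: 0x59D2.
0x59D2 = 22994.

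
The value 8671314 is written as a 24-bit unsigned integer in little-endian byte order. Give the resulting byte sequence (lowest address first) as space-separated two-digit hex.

52 50 84

8671314 in hexadecimal, padded to 24 bits, is 0x845052.
Split into bytes (most-significant first): 84 50 52.
Little-endian stores the least-significant byte at the lowest address.
So at ascending addresses the bytes are 52 50 84.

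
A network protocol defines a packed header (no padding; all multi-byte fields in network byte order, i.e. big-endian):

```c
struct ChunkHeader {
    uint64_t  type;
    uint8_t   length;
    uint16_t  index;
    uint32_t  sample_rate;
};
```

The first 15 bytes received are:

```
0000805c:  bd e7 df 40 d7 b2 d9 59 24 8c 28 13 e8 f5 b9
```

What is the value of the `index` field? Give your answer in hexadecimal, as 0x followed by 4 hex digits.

`index` follows `type` (8 B), `length` (1 B), so it starts at offset 8 + 1 = 9 and occupies 2 bytes.
Bytes at offsets 9..10: 8C 28.
Big-endian: lowest address holds the most-significant byte.
The bytes are already most-significant first: 0x8C28.

0x8C28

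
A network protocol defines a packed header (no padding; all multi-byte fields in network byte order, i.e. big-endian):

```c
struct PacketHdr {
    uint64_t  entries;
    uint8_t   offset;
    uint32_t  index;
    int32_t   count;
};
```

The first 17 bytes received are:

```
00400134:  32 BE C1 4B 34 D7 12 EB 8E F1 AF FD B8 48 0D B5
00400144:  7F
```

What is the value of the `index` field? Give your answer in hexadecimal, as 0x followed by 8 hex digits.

`index` follows `entries` (8 B), `offset` (1 B), so it starts at offset 8 + 1 = 9 and occupies 4 bytes.
Bytes at offsets 9..12: F1 AF FD B8.
Big-endian: lowest address holds the most-significant byte.
The bytes are already most-significant first: 0xF1AFFDB8.

0xF1AFFDB8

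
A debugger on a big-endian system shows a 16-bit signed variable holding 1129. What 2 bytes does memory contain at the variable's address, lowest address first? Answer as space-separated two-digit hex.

04 69

1129 in hexadecimal, padded to 16 bits, is 0x0469.
Split into bytes (most-significant first): 04 69.
In big-endian order the high byte comes first in memory.
So the memory order matches the most-significant-first order: 04 69.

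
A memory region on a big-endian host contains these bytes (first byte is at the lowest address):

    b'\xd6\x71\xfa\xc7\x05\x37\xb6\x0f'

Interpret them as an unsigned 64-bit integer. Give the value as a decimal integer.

15452407529177855503

Big-endian: lowest address holds the most-significant byte.
The bytes are already most-significant first: 0xD671FAC70537B60F.
0xD671FAC70537B60F = 15452407529177855503.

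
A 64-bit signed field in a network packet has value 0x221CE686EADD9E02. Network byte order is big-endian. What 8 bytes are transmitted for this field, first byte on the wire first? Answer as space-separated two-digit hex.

22 1C E6 86 EA DD 9E 02

Split into bytes (most-significant first): 22 1C E6 86 EA DD 9E 02.
Big-endian stores the most-significant byte at the lowest address.
So the memory order matches the most-significant-first order: 22 1C E6 86 EA DD 9E 02.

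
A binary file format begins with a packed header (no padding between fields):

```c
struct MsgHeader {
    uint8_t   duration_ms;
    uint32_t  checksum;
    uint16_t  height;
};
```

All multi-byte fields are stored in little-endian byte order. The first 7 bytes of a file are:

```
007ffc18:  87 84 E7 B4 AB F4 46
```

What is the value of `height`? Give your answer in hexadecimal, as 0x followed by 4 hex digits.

`height` follows `duration_ms` (1 B), `checksum` (4 B), so it starts at offset 1 + 4 = 5 and occupies 2 bytes.
Bytes at offsets 5..6: F4 46.
Little-endian stores the least-significant byte at the lowest address.
Reassemble most-significant byte first: 46 F4 → 0x46F4.

0x46F4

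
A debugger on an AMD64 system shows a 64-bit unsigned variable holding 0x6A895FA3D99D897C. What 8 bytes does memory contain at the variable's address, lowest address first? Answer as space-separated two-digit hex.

7C 89 9D D9 A3 5F 89 6A

Split into bytes (most-significant first): 6A 89 5F A3 D9 9D 89 7C.
Little-endian: lowest address holds the least-significant byte.
So at ascending addresses the bytes are 7C 89 9D D9 A3 5F 89 6A.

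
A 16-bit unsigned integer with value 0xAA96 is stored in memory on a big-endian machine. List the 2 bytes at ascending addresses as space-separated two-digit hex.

AA 96

Split into bytes (most-significant first): AA 96.
In big-endian order the high byte comes first in memory.
So the memory order matches the most-significant-first order: AA 96.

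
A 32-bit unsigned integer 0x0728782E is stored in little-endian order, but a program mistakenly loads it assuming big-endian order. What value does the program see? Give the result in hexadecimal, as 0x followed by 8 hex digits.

0x2E782807

Stored little-endian, the bytes at ascending addresses are 2E 78 28 07.
Read back as big-endian, the last byte is least significant, giving 0x2E782807.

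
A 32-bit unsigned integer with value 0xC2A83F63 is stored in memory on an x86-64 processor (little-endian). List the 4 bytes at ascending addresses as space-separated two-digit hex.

Split into bytes (most-significant first): C2 A8 3F 63.
Little-endian stores the least-significant byte at the lowest address.
So at ascending addresses the bytes are 63 3F A8 C2.

63 3F A8 C2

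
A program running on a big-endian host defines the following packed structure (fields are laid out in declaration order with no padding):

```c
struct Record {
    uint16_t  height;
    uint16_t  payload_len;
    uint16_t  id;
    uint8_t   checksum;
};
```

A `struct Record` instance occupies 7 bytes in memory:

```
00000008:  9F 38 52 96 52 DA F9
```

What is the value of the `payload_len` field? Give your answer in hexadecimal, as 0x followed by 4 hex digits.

`payload_len` follows `height` (2 bytes), so it starts at byte offset 2 and occupies 2 bytes.
Bytes at offsets 2..3: 52 96.
In big-endian order the high byte comes first in memory.
The bytes are already most-significant first: 0x5296.

0x5296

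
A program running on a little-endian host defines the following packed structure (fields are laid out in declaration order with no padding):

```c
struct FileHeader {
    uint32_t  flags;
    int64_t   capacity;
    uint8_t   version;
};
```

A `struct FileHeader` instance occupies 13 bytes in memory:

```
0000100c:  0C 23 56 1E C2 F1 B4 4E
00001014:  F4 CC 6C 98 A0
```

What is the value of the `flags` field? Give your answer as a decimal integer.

508961548

`flags` is the first field, at byte offset 0, occupying 4 bytes.
Bytes at offsets 0..3: 0C 23 56 1E.
In little-endian order the low byte comes first in memory.
Reassemble most-significant byte first: 1E 56 23 0C → 0x1E56230C.
0x1E56230C = 508961548.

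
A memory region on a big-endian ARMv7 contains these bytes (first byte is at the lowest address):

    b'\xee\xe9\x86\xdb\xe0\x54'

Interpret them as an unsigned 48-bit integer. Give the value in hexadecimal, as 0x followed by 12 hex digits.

Big-endian: lowest address holds the most-significant byte.
The bytes are already most-significant first: 0xEEE986DBE054.

0xEEE986DBE054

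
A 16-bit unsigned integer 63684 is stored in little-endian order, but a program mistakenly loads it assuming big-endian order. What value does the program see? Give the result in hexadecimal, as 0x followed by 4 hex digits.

63684 in 16-bit hexadecimal is 0xF8C4.
Stored little-endian, the bytes at ascending addresses are C4 F8.
Read back as big-endian, the last byte is least significant, giving 0xC4F8.

0xC4F8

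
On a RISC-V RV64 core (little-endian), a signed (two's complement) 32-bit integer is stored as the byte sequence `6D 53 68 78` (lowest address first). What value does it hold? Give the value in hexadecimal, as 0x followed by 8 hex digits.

Little-endian: lowest address holds the least-significant byte.
Reassemble most-significant byte first: 78 68 53 6D → 0x7868536D.

0x7868536D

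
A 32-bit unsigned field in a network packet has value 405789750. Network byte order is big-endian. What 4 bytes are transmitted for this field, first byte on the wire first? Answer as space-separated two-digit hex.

405789750 in hexadecimal, padded to 32 bits, is 0x182FDC36.
Split into bytes (most-significant first): 18 2F DC 36.
In big-endian order the high byte comes first in memory.
So the memory order matches the most-significant-first order: 18 2F DC 36.

18 2F DC 36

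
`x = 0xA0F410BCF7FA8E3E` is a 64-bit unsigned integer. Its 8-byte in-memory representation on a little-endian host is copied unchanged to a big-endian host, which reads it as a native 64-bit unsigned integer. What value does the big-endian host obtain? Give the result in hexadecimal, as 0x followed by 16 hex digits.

Stored little-endian, the bytes at ascending addresses are 3E 8E FA F7 BC 10 F4 A0.
Read back as big-endian, the last byte is least significant, giving 0x3E8EFAF7BC10F4A0.

0x3E8EFAF7BC10F4A0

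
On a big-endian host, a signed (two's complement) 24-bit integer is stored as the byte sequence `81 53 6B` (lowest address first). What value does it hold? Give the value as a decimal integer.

-8301717

Big-endian: lowest address holds the most-significant byte.
The bytes are already most-significant first: 0x81536B.
Top bit is set, so as a signed 24-bit value this is 0x81536B − 2^24 = -8301717.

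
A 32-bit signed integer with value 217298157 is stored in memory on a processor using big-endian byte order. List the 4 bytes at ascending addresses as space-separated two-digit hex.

217298157 in hexadecimal, padded to 32 bits, is 0x0CF3B4ED.
Split into bytes (most-significant first): 0C F3 B4 ED.
In big-endian order the high byte comes first in memory.
So the memory order matches the most-significant-first order: 0C F3 B4 ED.

0C F3 B4 ED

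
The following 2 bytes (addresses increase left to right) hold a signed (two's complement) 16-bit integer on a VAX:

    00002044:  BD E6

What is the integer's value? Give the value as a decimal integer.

Little-endian: lowest address holds the least-significant byte.
Reassemble most-significant byte first: E6 BD → 0xE6BD.
Top bit is set, so as a signed 16-bit value this is 0xE6BD − 2^16 = -6467.

-6467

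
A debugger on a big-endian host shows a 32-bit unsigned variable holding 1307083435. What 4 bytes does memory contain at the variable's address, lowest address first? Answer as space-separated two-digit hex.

1307083435 in hexadecimal, padded to 32 bits, is 0x4DE882AB.
Split into bytes (most-significant first): 4D E8 82 AB.
Big-endian: lowest address holds the most-significant byte.
So the memory order matches the most-significant-first order: 4D E8 82 AB.

4D E8 82 AB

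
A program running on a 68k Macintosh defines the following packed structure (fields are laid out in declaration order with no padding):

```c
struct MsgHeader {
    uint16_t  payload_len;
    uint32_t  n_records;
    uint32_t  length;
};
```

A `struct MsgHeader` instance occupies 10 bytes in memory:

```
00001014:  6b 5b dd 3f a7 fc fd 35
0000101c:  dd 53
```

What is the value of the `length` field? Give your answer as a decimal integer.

4248165715

`length` follows `payload_len` (2 B), `n_records` (4 B), so it starts at offset 2 + 4 = 6 and occupies 4 bytes.
Bytes at offsets 6..9: FD 35 DD 53.
Big-endian: lowest address holds the most-significant byte.
The bytes are already most-significant first: 0xFD35DD53.
0xFD35DD53 = 4248165715.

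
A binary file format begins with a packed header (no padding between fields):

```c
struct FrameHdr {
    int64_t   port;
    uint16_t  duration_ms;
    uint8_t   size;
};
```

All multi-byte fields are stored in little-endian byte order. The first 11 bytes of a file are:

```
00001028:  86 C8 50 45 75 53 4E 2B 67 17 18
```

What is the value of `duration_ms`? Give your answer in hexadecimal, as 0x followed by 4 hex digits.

`duration_ms` follows `port` (8 bytes), so it starts at byte offset 8 and occupies 2 bytes.
Bytes at offsets 8..9: 67 17.
In little-endian order the low byte comes first in memory.
Reassemble most-significant byte first: 17 67 → 0x1767.

0x1767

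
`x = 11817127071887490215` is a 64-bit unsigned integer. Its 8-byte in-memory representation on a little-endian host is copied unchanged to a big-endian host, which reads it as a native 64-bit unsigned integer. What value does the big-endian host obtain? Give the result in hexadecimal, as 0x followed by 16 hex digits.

0xA77C814976DEFEA3

11817127071887490215 in 64-bit hexadecimal is 0xA3FEDE7649817CA7.
Stored little-endian, the bytes at ascending addresses are A7 7C 81 49 76 DE FE A3.
Read back as big-endian, the last byte is least significant, giving 0xA77C814976DEFEA3.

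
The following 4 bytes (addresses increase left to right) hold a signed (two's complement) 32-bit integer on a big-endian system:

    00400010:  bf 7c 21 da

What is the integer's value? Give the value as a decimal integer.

Big-endian stores the most-significant byte at the lowest address.
The bytes are already most-significant first: 0xBF7C21DA.
Top bit is set, so as a signed 32-bit value this is 0xBF7C21DA − 2^32 = -1082383910.

-1082383910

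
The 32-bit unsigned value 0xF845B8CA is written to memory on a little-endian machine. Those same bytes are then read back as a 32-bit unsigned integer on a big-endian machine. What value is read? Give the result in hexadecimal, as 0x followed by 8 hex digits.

0xCAB845F8

Stored little-endian, the bytes at ascending addresses are CA B8 45 F8.
Read back as big-endian, the last byte is least significant, giving 0xCAB845F8.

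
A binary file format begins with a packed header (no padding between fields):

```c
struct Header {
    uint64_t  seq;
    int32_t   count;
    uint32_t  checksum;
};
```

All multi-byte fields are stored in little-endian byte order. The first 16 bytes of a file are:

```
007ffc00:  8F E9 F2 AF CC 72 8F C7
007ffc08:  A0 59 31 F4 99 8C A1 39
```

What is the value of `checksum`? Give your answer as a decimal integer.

966888601

`checksum` follows `seq` (8 B), `count` (4 B), so it starts at offset 8 + 4 = 12 and occupies 4 bytes.
Bytes at offsets 12..15: 99 8C A1 39.
Little-endian: lowest address holds the least-significant byte.
Reassemble most-significant byte first: 39 A1 8C 99 → 0x39A18C99.
0x39A18C99 = 966888601.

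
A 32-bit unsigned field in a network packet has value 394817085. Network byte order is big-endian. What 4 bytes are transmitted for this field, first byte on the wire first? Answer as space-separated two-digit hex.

17 88 6E 3D

394817085 in hexadecimal, padded to 32 bits, is 0x17886E3D.
Split into bytes (most-significant first): 17 88 6E 3D.
Big-endian stores the most-significant byte at the lowest address.
So the memory order matches the most-significant-first order: 17 88 6E 3D.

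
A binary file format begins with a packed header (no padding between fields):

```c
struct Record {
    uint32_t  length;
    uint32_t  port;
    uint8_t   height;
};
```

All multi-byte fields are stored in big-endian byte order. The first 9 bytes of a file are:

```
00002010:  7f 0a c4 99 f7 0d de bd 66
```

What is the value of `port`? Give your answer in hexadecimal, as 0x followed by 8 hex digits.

0xF70DDEBD

`port` follows `length` (4 bytes), so it starts at byte offset 4 and occupies 4 bytes.
Bytes at offsets 4..7: F7 0D DE BD.
Big-endian stores the most-significant byte at the lowest address.
The bytes are already most-significant first: 0xF70DDEBD.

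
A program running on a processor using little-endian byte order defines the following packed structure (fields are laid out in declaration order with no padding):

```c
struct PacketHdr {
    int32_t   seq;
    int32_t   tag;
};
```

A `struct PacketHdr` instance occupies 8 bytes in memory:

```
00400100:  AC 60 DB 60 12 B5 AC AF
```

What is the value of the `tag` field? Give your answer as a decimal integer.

-1347635950

`tag` follows `seq` (4 bytes), so it starts at byte offset 4 and occupies 4 bytes.
Bytes at offsets 4..7: 12 B5 AC AF.
Little-endian: lowest address holds the least-significant byte.
Reassemble most-significant byte first: AF AC B5 12 → 0xAFACB512.
Top bit is set, so as a signed 32-bit value this is 0xAFACB512 − 2^32 = -1347635950.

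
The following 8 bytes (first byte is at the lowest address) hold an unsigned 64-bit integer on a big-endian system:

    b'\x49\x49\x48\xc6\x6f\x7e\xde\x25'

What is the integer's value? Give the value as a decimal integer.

In big-endian order the high byte comes first in memory.
The bytes are already most-significant first: 0x494948C66F7EDE25.
0x494948C66F7EDE25 = 5280832055179927077.

5280832055179927077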